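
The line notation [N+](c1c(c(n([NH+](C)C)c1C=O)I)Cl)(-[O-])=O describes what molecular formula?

Heavy atoms from the SMILES: 7 C, 1 Cl, 1 I, 3 N, 3 O.
Implicit hydrogens by atom environment:
  4 × C (aromatic): no H
  2 × C: 3 H each → 6
  2 × O: no H
  1 × C: 1 H
  1 × Cl: no H
  1 × I: no H
  1 × N (charge +1): 1 H
  1 × N (aromatic): no H
  1 × N (charge +1): no H
  1 × O (charge -1): no H
  Total hydrogens = 8.
Net charge +1.
Molecular formula: C7H8ClIN3O3+

C7H8ClIN3O3+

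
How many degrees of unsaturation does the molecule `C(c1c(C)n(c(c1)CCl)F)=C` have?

Molecular formula from the SMILES: C8H9ClFN.
DoU = (2C + 2 + N − H − X)/2 = (2·8 + 2 + 1 − 9 − 2)/2 = 8/2 = 4.
(Structurally: 1 ring(s) + 3 π bond(s) = 4.)

4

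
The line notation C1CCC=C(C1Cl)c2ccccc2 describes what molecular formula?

C12H13Cl

Heavy atoms from the SMILES: 12 C, 1 Cl.
Implicit hydrogens by atom environment:
  5 × C (aromatic): 1 H each → 5
  3 × C: 2 H each → 6
  2 × C: 1 H each → 2
  1 × C: no H
  1 × C (aromatic): no H
  1 × Cl: no H
  Total hydrogens = 13.
Molecular formula: C12H13Cl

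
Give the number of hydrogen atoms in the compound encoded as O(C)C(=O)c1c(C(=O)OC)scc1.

8

Hydrogens are implicit in SMILES; fill each atom to its normal valence:
  4 × O: no H
  2 × C: 3 H each → 6
  2 × C (aromatic): 1 H each → 2
  2 × C (aromatic): no H
  2 × C: no H
  1 × S (aromatic): no H
  Total hydrogens = 8.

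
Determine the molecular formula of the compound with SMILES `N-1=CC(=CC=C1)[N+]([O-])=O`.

Heavy atoms from the SMILES: 5 C, 2 N, 2 O.
Implicit hydrogens by atom environment:
  4 × C (aromatic): 1 H each → 4
  1 × C (aromatic): no H
  1 × N (aromatic): no H
  1 × N (charge +1): no H
  1 × O: no H
  1 × O (charge -1): no H
  Total hydrogens = 4.
Molecular formula: C5H4N2O2

C5H4N2O2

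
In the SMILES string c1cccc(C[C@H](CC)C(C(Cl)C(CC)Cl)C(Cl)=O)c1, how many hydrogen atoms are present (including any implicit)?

Hydrogens are implicit in SMILES; fill each atom to its normal valence:
  5 × C (aromatic): 1 H each → 5
  4 × C: 1 H each → 4
  3 × C: 2 H each → 6
  3 × Cl: no H
  2 × C: 3 H each → 6
  1 × C: no H
  1 × C (aromatic): no H
  1 × O: no H
  Total hydrogens = 21.

21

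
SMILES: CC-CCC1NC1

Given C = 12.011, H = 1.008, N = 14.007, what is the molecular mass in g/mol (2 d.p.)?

99.18

Molecular formula: C6H13N.
M = 6×12.011 + 13×1.008 + 1×14.007 = 99.18 g/mol.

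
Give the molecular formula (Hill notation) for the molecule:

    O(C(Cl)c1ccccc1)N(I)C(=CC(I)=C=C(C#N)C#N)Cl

Heavy atoms from the SMILES: 14 C, 2 Cl, 2 I, 3 N, 1 O.
Implicit hydrogens by atom environment:
  6 × C: no H
  5 × C (aromatic): 1 H each → 5
  3 × N: no H
  2 × C: 1 H each → 2
  2 × Cl: no H
  2 × I: no H
  1 × C (aromatic): no H
  1 × O: no H
  Total hydrogens = 7.
Molecular formula: C14H7Cl2I2N3O

C14H7Cl2I2N3O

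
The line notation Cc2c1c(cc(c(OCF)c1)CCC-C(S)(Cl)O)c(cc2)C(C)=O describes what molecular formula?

C18H20ClFO3S

Heavy atoms from the SMILES: 18 C, 1 Cl, 1 F, 3 O, 1 S.
Implicit hydrogens by atom environment:
  6 × C (aromatic): no H
  4 × C: 2 H each → 8
  4 × C (aromatic): 1 H each → 4
  2 × C: 3 H each → 6
  2 × C: no H
  2 × O: no H
  1 × Cl: no H
  1 × F: no H
  1 × O: 1 H
  1 × S: 1 H
  Total hydrogens = 20.
Molecular formula: C18H20ClFO3S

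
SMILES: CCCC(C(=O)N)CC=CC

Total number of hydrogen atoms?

Hydrogens are implicit in SMILES; fill each atom to its normal valence:
  3 × C: 2 H each → 6
  3 × C: 1 H each → 3
  2 × C: 3 H each → 6
  1 × C: no H
  1 × N: 2 H
  1 × O: no H
  Total hydrogens = 17.

17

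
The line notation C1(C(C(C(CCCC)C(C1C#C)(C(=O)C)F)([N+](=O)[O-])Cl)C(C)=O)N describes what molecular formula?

C16H22ClFN2O4

Heavy atoms from the SMILES: 16 C, 1 Cl, 1 F, 2 N, 4 O.
Implicit hydrogens by atom environment:
  5 × C: 1 H each → 5
  5 × C: no H
  3 × C: 3 H each → 9
  3 × C: 2 H each → 6
  3 × O: no H
  1 × Cl: no H
  1 × F: no H
  1 × N: 2 H
  1 × N (charge +1): no H
  1 × O (charge -1): no H
  Total hydrogens = 22.
Molecular formula: C16H22ClFN2O4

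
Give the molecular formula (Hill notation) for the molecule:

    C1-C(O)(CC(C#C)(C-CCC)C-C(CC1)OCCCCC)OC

Heavy atoms from the SMILES: 20 C, 3 O.
Implicit hydrogens by atom environment:
  12 × C: 2 H each → 24
  3 × C: 3 H each → 9
  3 × C: no H
  2 × C: 1 H each → 2
  2 × O: no H
  1 × O: 1 H
  Total hydrogens = 36.
Molecular formula: C20H36O3

C20H36O3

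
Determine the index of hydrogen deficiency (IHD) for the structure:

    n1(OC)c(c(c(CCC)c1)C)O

Molecular formula from the SMILES: C9H15NO2.
DoU = (2C + 2 + N − H − X)/2 = (2·9 + 2 + 1 − 15 − 0)/2 = 6/2 = 3.
(Structurally: 1 ring(s) + 2 π bond(s) = 3.)

3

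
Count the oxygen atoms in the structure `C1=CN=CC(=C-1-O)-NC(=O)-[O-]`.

The symbol for oxygen appears 3 times in the SMILES.

3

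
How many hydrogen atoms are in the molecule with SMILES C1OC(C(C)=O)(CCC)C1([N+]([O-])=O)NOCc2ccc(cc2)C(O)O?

Hydrogens are implicit in SMILES; fill each atom to its normal valence:
  4 × C: 2 H each → 8
  4 × C (aromatic): 1 H each → 4
  4 × O: no H
  3 × C: no H
  2 × C: 3 H each → 6
  2 × C (aromatic): no H
  2 × O: 1 H each → 2
  1 × C: 1 H
  1 × N: 1 H
  1 × N (charge +1): no H
  1 × O (charge -1): no H
  Total hydrogens = 22.

22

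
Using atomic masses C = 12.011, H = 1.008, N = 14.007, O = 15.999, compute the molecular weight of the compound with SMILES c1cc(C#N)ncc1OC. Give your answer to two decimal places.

134.14

Molecular formula: C7H6N2O.
M = 7×12.011 + 6×1.008 + 2×14.007 + 1×15.999 = 134.14 g/mol.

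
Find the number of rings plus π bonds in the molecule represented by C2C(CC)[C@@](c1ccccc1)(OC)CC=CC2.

6

Molecular formula from the SMILES: C16H22O.
DoU = (2C + 2 + N − H − X)/2 = (2·16 + 2 + 0 − 22 − 0)/2 = 12/2 = 6.
(Structurally: 2 ring(s) + 4 π bond(s) = 6.)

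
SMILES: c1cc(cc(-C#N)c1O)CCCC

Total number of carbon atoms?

The symbol for carbon appears 11 times in the SMILES. Lowercase c denotes aromatic carbon and counts toward C.

11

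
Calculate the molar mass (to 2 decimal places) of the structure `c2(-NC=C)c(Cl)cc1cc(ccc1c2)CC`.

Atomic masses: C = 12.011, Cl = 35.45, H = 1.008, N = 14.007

Molecular formula: C14H14ClN.
M = 14×12.011 + 1×35.45 + 14×1.008 + 1×14.007 = 231.72 g/mol.

231.72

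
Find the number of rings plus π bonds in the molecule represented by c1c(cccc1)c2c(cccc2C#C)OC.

Molecular formula from the SMILES: C15H12O.
DoU = (2C + 2 + N − H − X)/2 = (2·15 + 2 + 0 − 12 − 0)/2 = 20/2 = 10.
(Structurally: 2 ring(s) + 8 π bond(s) = 10.)

10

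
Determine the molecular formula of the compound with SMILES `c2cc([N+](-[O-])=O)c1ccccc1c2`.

Heavy atoms from the SMILES: 10 C, 1 N, 2 O.
Implicit hydrogens by atom environment:
  7 × C (aromatic): 1 H each → 7
  3 × C (aromatic): no H
  1 × N (charge +1): no H
  1 × O: no H
  1 × O (charge -1): no H
  Total hydrogens = 7.
Molecular formula: C10H7NO2

C10H7NO2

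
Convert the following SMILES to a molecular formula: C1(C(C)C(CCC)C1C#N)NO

Heavy atoms from the SMILES: 9 C, 2 N, 1 O.
Implicit hydrogens by atom environment:
  4 × C: 1 H each → 4
  2 × C: 3 H each → 6
  2 × C: 2 H each → 4
  1 × C: no H
  1 × N: 1 H
  1 × N: no H
  1 × O: 1 H
  Total hydrogens = 16.
Molecular formula: C9H16N2O

C9H16N2O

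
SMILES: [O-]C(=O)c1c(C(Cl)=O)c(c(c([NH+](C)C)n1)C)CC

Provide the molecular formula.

C12H15ClN2O3

Heavy atoms from the SMILES: 12 C, 1 Cl, 2 N, 3 O.
Implicit hydrogens by atom environment:
  5 × C (aromatic): no H
  4 × C: 3 H each → 12
  2 × C: no H
  2 × O: no H
  1 × C: 2 H
  1 × Cl: no H
  1 × N (charge +1): 1 H
  1 × N (aromatic): no H
  1 × O (charge -1): no H
  Total hydrogens = 15.
Molecular formula: C12H15ClN2O3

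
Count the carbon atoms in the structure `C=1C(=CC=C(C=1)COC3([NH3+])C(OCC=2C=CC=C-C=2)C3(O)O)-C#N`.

18

The symbol for carbon appears 18 times in the SMILES.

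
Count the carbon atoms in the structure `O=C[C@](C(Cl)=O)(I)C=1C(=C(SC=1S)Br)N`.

7

The symbol for carbon appears 7 times in the SMILES. (Cl is a single chlorine, not C + l.)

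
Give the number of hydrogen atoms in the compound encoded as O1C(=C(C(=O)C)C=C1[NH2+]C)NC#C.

Hydrogens are implicit in SMILES; fill each atom to its normal valence:
  3 × C (aromatic): no H
  2 × C: 3 H each → 6
  2 × C: no H
  1 × C (aromatic): 1 H
  1 × C: 1 H
  1 × N (charge +1): 2 H
  1 × N: 1 H
  1 × O (aromatic): no H
  1 × O: no H
  Total hydrogens = 11.

11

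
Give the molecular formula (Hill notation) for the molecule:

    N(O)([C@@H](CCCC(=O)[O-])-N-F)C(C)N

Heavy atoms from the SMILES: 7 C, 1 F, 3 N, 3 O.
Implicit hydrogens by atom environment:
  3 × C: 2 H each → 6
  2 × C: 1 H each → 2
  1 × C: 3 H
  1 × C: no H
  1 × F: no H
  1 × N: 2 H
  1 × N: 1 H
  1 × N: no H
  1 × O: 1 H
  1 × O: no H
  1 × O (charge -1): no H
  Total hydrogens = 15.
Net charge -1.
Molecular formula: C7H15FN3O3-

C7H15FN3O3-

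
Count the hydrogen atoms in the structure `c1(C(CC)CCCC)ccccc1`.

20

Hydrogens are implicit in SMILES; fill each atom to its normal valence:
  5 × C (aromatic): 1 H each → 5
  4 × C: 2 H each → 8
  2 × C: 3 H each → 6
  1 × C: 1 H
  1 × C (aromatic): no H
  Total hydrogens = 20.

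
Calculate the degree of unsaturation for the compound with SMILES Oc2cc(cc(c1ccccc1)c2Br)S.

8

Molecular formula from the SMILES: C12H9BrOS.
DoU = (2C + 2 + N − H − X)/2 = (2·12 + 2 + 0 − 9 − 1)/2 = 16/2 = 8.
(Structurally: 2 ring(s) + 6 π bond(s) = 8.)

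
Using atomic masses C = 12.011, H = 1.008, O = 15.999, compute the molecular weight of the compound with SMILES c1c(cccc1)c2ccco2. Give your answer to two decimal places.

Molecular formula: C10H8O.
M = 10×12.011 + 8×1.008 + 1×15.999 = 144.17 g/mol.

144.17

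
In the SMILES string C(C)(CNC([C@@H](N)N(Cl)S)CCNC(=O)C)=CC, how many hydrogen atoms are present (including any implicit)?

Hydrogens are implicit in SMILES; fill each atom to its normal valence:
  3 × C: 3 H each → 9
  3 × C: 2 H each → 6
  3 × C: 1 H each → 3
  2 × C: no H
  2 × N: 1 H each → 2
  1 × Cl: no H
  1 × N: 2 H
  1 × N: no H
  1 × O: no H
  1 × S: 1 H
  Total hydrogens = 23.

23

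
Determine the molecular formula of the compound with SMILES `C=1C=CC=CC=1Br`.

C6H5Br

Heavy atoms from the SMILES: 1 Br, 6 C.
Implicit hydrogens by atom environment:
  5 × C (aromatic): 1 H each → 5
  1 × Br: no H
  1 × C (aromatic): no H
  Total hydrogens = 5.
Molecular formula: C6H5Br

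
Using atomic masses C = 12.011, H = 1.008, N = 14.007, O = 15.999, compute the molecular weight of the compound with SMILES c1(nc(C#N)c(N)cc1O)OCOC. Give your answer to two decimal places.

195.18

Molecular formula: C8H9N3O3.
M = 8×12.011 + 9×1.008 + 3×14.007 + 3×15.999 = 195.18 g/mol.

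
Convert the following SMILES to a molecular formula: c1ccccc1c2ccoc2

C10H8O

Heavy atoms from the SMILES: 10 C, 1 O.
Implicit hydrogens by atom environment:
  8 × C (aromatic): 1 H each → 8
  2 × C (aromatic): no H
  1 × O (aromatic): no H
  Total hydrogens = 8.
Molecular formula: C10H8O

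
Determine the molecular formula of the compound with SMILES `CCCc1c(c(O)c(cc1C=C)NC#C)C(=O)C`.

C15H17NO2

Heavy atoms from the SMILES: 15 C, 1 N, 2 O.
Implicit hydrogens by atom environment:
  5 × C (aromatic): no H
  3 × C: 2 H each → 6
  2 × C: 3 H each → 6
  2 × C: 1 H each → 2
  2 × C: no H
  1 × C (aromatic): 1 H
  1 × N: 1 H
  1 × O: 1 H
  1 × O: no H
  Total hydrogens = 17.
Molecular formula: C15H17NO2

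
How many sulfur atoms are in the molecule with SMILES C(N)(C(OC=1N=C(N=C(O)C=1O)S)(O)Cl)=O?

1

The symbol for sulfur appears 1 time in the SMILES.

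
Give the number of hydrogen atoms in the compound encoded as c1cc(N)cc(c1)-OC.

9

Hydrogens are implicit in SMILES; fill each atom to its normal valence:
  4 × C (aromatic): 1 H each → 4
  2 × C (aromatic): no H
  1 × C: 3 H
  1 × N: 2 H
  1 × O: no H
  Total hydrogens = 9.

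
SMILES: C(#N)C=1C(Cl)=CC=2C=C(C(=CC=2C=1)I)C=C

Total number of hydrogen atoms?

7

Hydrogens are implicit in SMILES; fill each atom to its normal valence:
  6 × C (aromatic): no H
  4 × C (aromatic): 1 H each → 4
  1 × C: 2 H
  1 × C: 1 H
  1 × C: no H
  1 × Cl: no H
  1 × I: no H
  1 × N: no H
  Total hydrogens = 7.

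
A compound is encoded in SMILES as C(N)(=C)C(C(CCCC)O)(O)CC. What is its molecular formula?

Heavy atoms from the SMILES: 10 C, 1 N, 2 O.
Implicit hydrogens by atom environment:
  5 × C: 2 H each → 10
  2 × C: 3 H each → 6
  2 × C: no H
  2 × O: 1 H each → 2
  1 × C: 1 H
  1 × N: 2 H
  Total hydrogens = 21.
Molecular formula: C10H21NO2

C10H21NO2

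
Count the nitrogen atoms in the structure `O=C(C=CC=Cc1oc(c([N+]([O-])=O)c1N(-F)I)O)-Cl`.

The symbol for nitrogen appears 2 times in the SMILES.

2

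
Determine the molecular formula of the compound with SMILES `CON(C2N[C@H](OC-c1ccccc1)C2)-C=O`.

Heavy atoms from the SMILES: 12 C, 2 N, 3 O.
Implicit hydrogens by atom environment:
  5 × C (aromatic): 1 H each → 5
  3 × C: 1 H each → 3
  3 × O: no H
  2 × C: 2 H each → 4
  1 × C: 3 H
  1 × C (aromatic): no H
  1 × N: 1 H
  1 × N: no H
  Total hydrogens = 16.
Molecular formula: C12H16N2O3

C12H16N2O3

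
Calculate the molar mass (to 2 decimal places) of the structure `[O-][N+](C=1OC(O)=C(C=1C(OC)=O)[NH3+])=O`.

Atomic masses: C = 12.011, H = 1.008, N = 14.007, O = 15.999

Molecular formula: C6H7N2O6+.
M = 6×12.011 + 7×1.008 + 2×14.007 + 6×15.999 = 203.13 g/mol.

203.13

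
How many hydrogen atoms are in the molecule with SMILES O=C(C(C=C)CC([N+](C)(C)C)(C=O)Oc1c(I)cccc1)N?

22

Hydrogens are implicit in SMILES; fill each atom to its normal valence:
  4 × C (aromatic): 1 H each → 4
  3 × C: 3 H each → 9
  3 × C: 1 H each → 3
  3 × O: no H
  2 × C: 2 H each → 4
  2 × C: no H
  2 × C (aromatic): no H
  1 × I: no H
  1 × N: 2 H
  1 × N (charge +1): no H
  Total hydrogens = 22.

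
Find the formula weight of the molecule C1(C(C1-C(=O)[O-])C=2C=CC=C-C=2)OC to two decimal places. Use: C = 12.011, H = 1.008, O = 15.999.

191.21

Molecular formula: C11H11O3-.
M = 11×12.011 + 11×1.008 + 3×15.999 = 191.21 g/mol.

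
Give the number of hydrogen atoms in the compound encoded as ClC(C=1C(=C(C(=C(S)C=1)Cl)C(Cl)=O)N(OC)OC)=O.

8

Hydrogens are implicit in SMILES; fill each atom to its normal valence:
  5 × C (aromatic): no H
  4 × O: no H
  3 × Cl: no H
  2 × C: 3 H each → 6
  2 × C: no H
  1 × C (aromatic): 1 H
  1 × N: no H
  1 × S: 1 H
  Total hydrogens = 8.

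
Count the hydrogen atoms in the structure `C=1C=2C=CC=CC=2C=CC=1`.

Hydrogens are implicit in SMILES; fill each atom to its normal valence:
  8 × C (aromatic): 1 H each → 8
  2 × C (aromatic): no H
  Total hydrogens = 8.

8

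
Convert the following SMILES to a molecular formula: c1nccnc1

C4H4N2

Heavy atoms from the SMILES: 4 C, 2 N.
Implicit hydrogens by atom environment:
  4 × C (aromatic): 1 H each → 4
  2 × N (aromatic): no H
  Total hydrogens = 4.
Molecular formula: C4H4N2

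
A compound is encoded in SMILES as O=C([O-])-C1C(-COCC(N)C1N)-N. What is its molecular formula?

Heavy atoms from the SMILES: 7 C, 3 N, 3 O.
Implicit hydrogens by atom environment:
  4 × C: 1 H each → 4
  3 × N: 2 H each → 6
  2 × C: 2 H each → 4
  2 × O: no H
  1 × C: no H
  1 × O (charge -1): no H
  Total hydrogens = 14.
Net charge -1.
Molecular formula: C7H14N3O3-

C7H14N3O3-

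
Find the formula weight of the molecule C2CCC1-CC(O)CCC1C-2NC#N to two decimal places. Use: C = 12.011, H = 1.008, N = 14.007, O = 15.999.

Molecular formula: C11H18N2O.
M = 11×12.011 + 18×1.008 + 2×14.007 + 1×15.999 = 194.28 g/mol.

194.28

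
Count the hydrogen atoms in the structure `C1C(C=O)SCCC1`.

10

Hydrogens are implicit in SMILES; fill each atom to its normal valence:
  4 × C: 2 H each → 8
  2 × C: 1 H each → 2
  1 × O: no H
  1 × S: no H
  Total hydrogens = 10.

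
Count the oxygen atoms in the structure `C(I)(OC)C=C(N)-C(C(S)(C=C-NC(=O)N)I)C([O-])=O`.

The symbol for oxygen appears 4 times in the SMILES.

4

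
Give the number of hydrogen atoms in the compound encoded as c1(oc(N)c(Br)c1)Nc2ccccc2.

9

Hydrogens are implicit in SMILES; fill each atom to its normal valence:
  6 × C (aromatic): 1 H each → 6
  4 × C (aromatic): no H
  1 × Br: no H
  1 × N: 2 H
  1 × N: 1 H
  1 × O (aromatic): no H
  Total hydrogens = 9.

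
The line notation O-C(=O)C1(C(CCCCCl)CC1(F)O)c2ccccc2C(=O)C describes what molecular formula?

C17H20ClFO4

Heavy atoms from the SMILES: 17 C, 1 Cl, 1 F, 4 O.
Implicit hydrogens by atom environment:
  5 × C: 2 H each → 10
  4 × C (aromatic): 1 H each → 4
  4 × C: no H
  2 × C (aromatic): no H
  2 × O: 1 H each → 2
  2 × O: no H
  1 × C: 3 H
  1 × C: 1 H
  1 × Cl: no H
  1 × F: no H
  Total hydrogens = 20.
Molecular formula: C17H20ClFO4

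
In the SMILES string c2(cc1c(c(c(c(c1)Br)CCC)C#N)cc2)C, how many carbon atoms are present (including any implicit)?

The symbol for carbon appears 15 times in the SMILES. Lowercase c denotes aromatic carbon and counts toward C.

15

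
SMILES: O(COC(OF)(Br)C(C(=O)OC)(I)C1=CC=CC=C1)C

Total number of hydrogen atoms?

Hydrogens are implicit in SMILES; fill each atom to its normal valence:
  5 × C (aromatic): 1 H each → 5
  5 × O: no H
  3 × C: no H
  2 × C: 3 H each → 6
  1 × Br: no H
  1 × C: 2 H
  1 × C (aromatic): no H
  1 × F: no H
  1 × I: no H
  Total hydrogens = 13.

13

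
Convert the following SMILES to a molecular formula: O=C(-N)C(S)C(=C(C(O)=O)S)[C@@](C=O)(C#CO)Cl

Heavy atoms from the SMILES: 9 C, 1 Cl, 1 N, 5 O, 2 S.
Implicit hydrogens by atom environment:
  7 × C: no H
  3 × O: no H
  2 × C: 1 H each → 2
  2 × O: 1 H each → 2
  2 × S: 1 H each → 2
  1 × Cl: no H
  1 × N: 2 H
  Total hydrogens = 8.
Molecular formula: C9H8ClNO5S2

C9H8ClNO5S2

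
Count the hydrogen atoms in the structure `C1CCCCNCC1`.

15

Hydrogens are implicit in SMILES; fill each atom to its normal valence:
  7 × C: 2 H each → 14
  1 × N: 1 H
  Total hydrogens = 15.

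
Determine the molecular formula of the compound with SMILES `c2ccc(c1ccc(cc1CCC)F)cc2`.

C15H15F

Heavy atoms from the SMILES: 15 C, 1 F.
Implicit hydrogens by atom environment:
  8 × C (aromatic): 1 H each → 8
  4 × C (aromatic): no H
  2 × C: 2 H each → 4
  1 × C: 3 H
  1 × F: no H
  Total hydrogens = 15.
Molecular formula: C15H15F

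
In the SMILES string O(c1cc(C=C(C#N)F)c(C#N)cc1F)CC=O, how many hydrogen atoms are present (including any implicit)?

6

Hydrogens are implicit in SMILES; fill each atom to its normal valence:
  4 × C (aromatic): no H
  3 × C: no H
  2 × C (aromatic): 1 H each → 2
  2 × C: 1 H each → 2
  2 × F: no H
  2 × N: no H
  2 × O: no H
  1 × C: 2 H
  Total hydrogens = 6.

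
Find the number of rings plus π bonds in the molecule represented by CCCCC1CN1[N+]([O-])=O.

2

Molecular formula from the SMILES: C6H12N2O2.
DoU = (2C + 2 + N − H − X)/2 = (2·6 + 2 + 2 − 12 − 0)/2 = 4/2 = 2.
(Structurally: 1 ring(s) + 1 π bond(s) = 2.)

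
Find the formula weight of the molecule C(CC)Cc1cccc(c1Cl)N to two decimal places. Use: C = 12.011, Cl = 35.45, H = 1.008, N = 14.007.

Molecular formula: C10H14ClN.
M = 10×12.011 + 1×35.45 + 14×1.008 + 1×14.007 = 183.68 g/mol.

183.68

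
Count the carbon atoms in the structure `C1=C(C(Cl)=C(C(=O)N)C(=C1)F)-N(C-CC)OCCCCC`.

15

The symbol for carbon appears 15 times in the SMILES. (Cl is a single chlorine, not C + l.)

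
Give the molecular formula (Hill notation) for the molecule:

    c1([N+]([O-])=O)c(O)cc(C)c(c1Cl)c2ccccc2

Heavy atoms from the SMILES: 13 C, 1 Cl, 1 N, 3 O.
Implicit hydrogens by atom environment:
  6 × C (aromatic): 1 H each → 6
  6 × C (aromatic): no H
  1 × C: 3 H
  1 × Cl: no H
  1 × N (charge +1): no H
  1 × O: 1 H
  1 × O: no H
  1 × O (charge -1): no H
  Total hydrogens = 10.
Molecular formula: C13H10ClNO3

C13H10ClNO3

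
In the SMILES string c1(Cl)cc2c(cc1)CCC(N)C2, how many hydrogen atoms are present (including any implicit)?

12

Hydrogens are implicit in SMILES; fill each atom to its normal valence:
  3 × C: 2 H each → 6
  3 × C (aromatic): 1 H each → 3
  3 × C (aromatic): no H
  1 × C: 1 H
  1 × Cl: no H
  1 × N: 2 H
  Total hydrogens = 12.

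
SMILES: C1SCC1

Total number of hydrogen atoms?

6

Hydrogens are implicit in SMILES; fill each atom to its normal valence:
  3 × C: 2 H each → 6
  1 × S: no H
  Total hydrogens = 6.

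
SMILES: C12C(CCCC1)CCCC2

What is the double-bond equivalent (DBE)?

Molecular formula from the SMILES: C10H18.
DoU = (2C + 2 + N − H − X)/2 = (2·10 + 2 + 0 − 18 − 0)/2 = 4/2 = 2.
(Structurally: 2 ring(s) + 0 π bond(s) = 2.)

2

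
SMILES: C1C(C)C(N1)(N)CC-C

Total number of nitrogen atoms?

2

The symbol for nitrogen appears 2 times in the SMILES.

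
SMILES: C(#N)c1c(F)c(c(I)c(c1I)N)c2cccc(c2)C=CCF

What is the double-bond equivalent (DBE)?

Molecular formula from the SMILES: C16H10F2I2N2.
DoU = (2C + 2 + N − H − X)/2 = (2·16 + 2 + 2 − 10 − 4)/2 = 22/2 = 11.
(Structurally: 2 ring(s) + 9 π bond(s) = 11.)

11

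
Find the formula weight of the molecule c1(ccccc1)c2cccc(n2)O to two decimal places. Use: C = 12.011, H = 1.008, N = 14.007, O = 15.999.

171.20

Molecular formula: C11H9NO.
M = 11×12.011 + 9×1.008 + 1×14.007 + 1×15.999 = 171.20 g/mol.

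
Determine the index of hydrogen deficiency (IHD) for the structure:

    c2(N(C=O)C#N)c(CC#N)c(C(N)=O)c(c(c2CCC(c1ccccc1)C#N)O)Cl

Molecular formula from the SMILES: C21H16ClN5O3.
DoU = (2C + 2 + N − H − X)/2 = (2·21 + 2 + 5 − 16 − 1)/2 = 32/2 = 16.
(Structurally: 2 ring(s) + 14 π bond(s) = 16.)

16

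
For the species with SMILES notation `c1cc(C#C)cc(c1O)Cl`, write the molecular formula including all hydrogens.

Heavy atoms from the SMILES: 8 C, 1 Cl, 1 O.
Implicit hydrogens by atom environment:
  3 × C (aromatic): 1 H each → 3
  3 × C (aromatic): no H
  1 × C: 1 H
  1 × C: no H
  1 × Cl: no H
  1 × O: 1 H
  Total hydrogens = 5.
Molecular formula: C8H5ClO

C8H5ClO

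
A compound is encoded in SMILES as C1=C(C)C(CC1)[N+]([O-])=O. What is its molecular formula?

Heavy atoms from the SMILES: 6 C, 1 N, 2 O.
Implicit hydrogens by atom environment:
  2 × C: 2 H each → 4
  2 × C: 1 H each → 2
  1 × C: 3 H
  1 × C: no H
  1 × N (charge +1): no H
  1 × O: no H
  1 × O (charge -1): no H
  Total hydrogens = 9.
Molecular formula: C6H9NO2

C6H9NO2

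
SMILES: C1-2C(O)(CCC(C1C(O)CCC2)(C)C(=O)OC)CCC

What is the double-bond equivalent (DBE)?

3

Molecular formula from the SMILES: C16H28O4.
DoU = (2C + 2 + N − H − X)/2 = (2·16 + 2 + 0 − 28 − 0)/2 = 6/2 = 3.
(Structurally: 2 ring(s) + 1 π bond(s) = 3.)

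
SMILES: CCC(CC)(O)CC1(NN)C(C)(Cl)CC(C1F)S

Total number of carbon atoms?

12

The symbol for carbon appears 12 times in the SMILES. (Cl is a single chlorine, not C + l.)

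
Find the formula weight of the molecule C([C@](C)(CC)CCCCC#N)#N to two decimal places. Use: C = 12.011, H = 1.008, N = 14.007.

164.25

Molecular formula: C10H16N2.
M = 10×12.011 + 16×1.008 + 2×14.007 = 164.25 g/mol.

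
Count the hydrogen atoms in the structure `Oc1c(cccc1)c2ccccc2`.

Hydrogens are implicit in SMILES; fill each atom to its normal valence:
  9 × C (aromatic): 1 H each → 9
  3 × C (aromatic): no H
  1 × O: 1 H
  Total hydrogens = 10.

10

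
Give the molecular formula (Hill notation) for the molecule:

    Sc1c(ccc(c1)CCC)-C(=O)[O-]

C10H11O2S-

Heavy atoms from the SMILES: 10 C, 2 O, 1 S.
Implicit hydrogens by atom environment:
  3 × C (aromatic): 1 H each → 3
  3 × C (aromatic): no H
  2 × C: 2 H each → 4
  1 × C: 3 H
  1 × C: no H
  1 × O: no H
  1 × O (charge -1): no H
  1 × S: 1 H
  Total hydrogens = 11.
Net charge -1.
Molecular formula: C10H11O2S-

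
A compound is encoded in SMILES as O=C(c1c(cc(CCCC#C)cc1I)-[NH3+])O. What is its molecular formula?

Heavy atoms from the SMILES: 12 C, 1 I, 1 N, 2 O.
Implicit hydrogens by atom environment:
  4 × C (aromatic): no H
  3 × C: 2 H each → 6
  2 × C (aromatic): 1 H each → 2
  2 × C: no H
  1 × C: 1 H
  1 × I: no H
  1 × N (charge +1): 3 H
  1 × O: 1 H
  1 × O: no H
  Total hydrogens = 13.
Net charge +1.
Molecular formula: C12H13INO2+

C12H13INO2+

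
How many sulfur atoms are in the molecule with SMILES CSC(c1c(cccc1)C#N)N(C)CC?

The symbol for sulfur appears 1 time in the SMILES.

1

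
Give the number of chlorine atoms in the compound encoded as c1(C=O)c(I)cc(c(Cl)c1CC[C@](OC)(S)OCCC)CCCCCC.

1

The symbol for chlorine appears 1 time in the SMILES.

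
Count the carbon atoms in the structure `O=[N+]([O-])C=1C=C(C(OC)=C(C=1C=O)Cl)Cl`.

8

The symbol for carbon appears 8 times in the SMILES. (Cl is a single chlorine, not C + l.)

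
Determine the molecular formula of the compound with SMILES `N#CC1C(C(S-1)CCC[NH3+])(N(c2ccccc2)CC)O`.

Heavy atoms from the SMILES: 15 C, 3 N, 1 O, 1 S.
Implicit hydrogens by atom environment:
  5 × C (aromatic): 1 H each → 5
  4 × C: 2 H each → 8
  2 × C: 1 H each → 2
  2 × C: no H
  2 × N: no H
  1 × C: 3 H
  1 × C (aromatic): no H
  1 × N (charge +1): 3 H
  1 × O: 1 H
  1 × S: no H
  Total hydrogens = 22.
Net charge +1.
Molecular formula: C15H22N3OS+

C15H22N3OS+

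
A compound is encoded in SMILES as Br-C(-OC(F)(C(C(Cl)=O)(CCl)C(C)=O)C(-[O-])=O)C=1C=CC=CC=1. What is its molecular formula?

C14H11BrCl2FO5-

Heavy atoms from the SMILES: 1 Br, 14 C, 2 Cl, 1 F, 5 O.
Implicit hydrogens by atom environment:
  5 × C (aromatic): 1 H each → 5
  5 × C: no H
  4 × O: no H
  2 × Cl: no H
  1 × Br: no H
  1 × C: 3 H
  1 × C: 2 H
  1 × C: 1 H
  1 × C (aromatic): no H
  1 × F: no H
  1 × O (charge -1): no H
  Total hydrogens = 11.
Net charge -1.
Molecular formula: C14H11BrCl2FO5-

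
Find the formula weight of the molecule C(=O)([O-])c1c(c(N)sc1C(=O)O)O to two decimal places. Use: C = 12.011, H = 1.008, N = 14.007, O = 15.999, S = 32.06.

202.16

Molecular formula: C6H4NO5S-.
M = 6×12.011 + 4×1.008 + 1×14.007 + 5×15.999 + 1×32.06 = 202.16 g/mol.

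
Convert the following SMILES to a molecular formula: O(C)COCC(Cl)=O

C4H7ClO3

Heavy atoms from the SMILES: 4 C, 1 Cl, 3 O.
Implicit hydrogens by atom environment:
  3 × O: no H
  2 × C: 2 H each → 4
  1 × C: 3 H
  1 × C: no H
  1 × Cl: no H
  Total hydrogens = 7.
Molecular formula: C4H7ClO3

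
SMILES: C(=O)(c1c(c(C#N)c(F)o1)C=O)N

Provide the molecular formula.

Heavy atoms from the SMILES: 7 C, 1 F, 2 N, 3 O.
Implicit hydrogens by atom environment:
  4 × C (aromatic): no H
  2 × C: no H
  2 × O: no H
  1 × C: 1 H
  1 × F: no H
  1 × N: 2 H
  1 × N: no H
  1 × O (aromatic): no H
  Total hydrogens = 3.
Molecular formula: C7H3FN2O3

C7H3FN2O3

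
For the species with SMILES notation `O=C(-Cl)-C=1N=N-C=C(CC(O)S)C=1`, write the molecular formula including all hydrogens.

Heavy atoms from the SMILES: 7 C, 1 Cl, 2 N, 2 O, 1 S.
Implicit hydrogens by atom environment:
  2 × C (aromatic): 1 H each → 2
  2 × C (aromatic): no H
  2 × N (aromatic): no H
  1 × C: 2 H
  1 × C: 1 H
  1 × C: no H
  1 × Cl: no H
  1 × O: 1 H
  1 × O: no H
  1 × S: 1 H
  Total hydrogens = 7.
Molecular formula: C7H7ClN2O2S

C7H7ClN2O2S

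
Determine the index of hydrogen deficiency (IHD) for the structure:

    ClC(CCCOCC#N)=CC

Molecular formula from the SMILES: C8H12ClNO.
DoU = (2C + 2 + N − H − X)/2 = (2·8 + 2 + 1 − 12 − 1)/2 = 6/2 = 3.
(Structurally: 0 ring(s) + 3 π bond(s) = 3.)

3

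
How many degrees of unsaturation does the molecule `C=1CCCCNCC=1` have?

Molecular formula from the SMILES: C7H13N.
DoU = (2C + 2 + N − H − X)/2 = (2·7 + 2 + 1 − 13 − 0)/2 = 4/2 = 2.
(Structurally: 1 ring(s) + 1 π bond(s) = 2.)

2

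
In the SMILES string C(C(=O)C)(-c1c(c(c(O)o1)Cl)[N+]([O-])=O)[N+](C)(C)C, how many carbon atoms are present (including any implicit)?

The symbol for carbon appears 10 times in the SMILES. Lowercase c denotes aromatic carbon and counts toward C.

10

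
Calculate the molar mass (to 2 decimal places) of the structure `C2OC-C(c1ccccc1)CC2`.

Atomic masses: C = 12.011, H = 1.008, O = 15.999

162.23

Molecular formula: C11H14O.
M = 11×12.011 + 14×1.008 + 1×15.999 = 162.23 g/mol.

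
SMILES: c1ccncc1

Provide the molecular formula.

C5H5N

Heavy atoms from the SMILES: 5 C, 1 N.
Implicit hydrogens by atom environment:
  5 × C (aromatic): 1 H each → 5
  1 × N (aromatic): no H
  Total hydrogens = 5.
Molecular formula: C5H5N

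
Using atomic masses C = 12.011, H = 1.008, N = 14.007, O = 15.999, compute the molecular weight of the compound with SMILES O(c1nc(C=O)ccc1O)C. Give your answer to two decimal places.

153.14

Molecular formula: C7H7NO3.
M = 7×12.011 + 7×1.008 + 1×14.007 + 3×15.999 = 153.14 g/mol.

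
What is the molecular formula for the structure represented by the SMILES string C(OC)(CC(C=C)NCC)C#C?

C10H17NO

Heavy atoms from the SMILES: 10 C, 1 N, 1 O.
Implicit hydrogens by atom environment:
  4 × C: 1 H each → 4
  3 × C: 2 H each → 6
  2 × C: 3 H each → 6
  1 × C: no H
  1 × N: 1 H
  1 × O: no H
  Total hydrogens = 17.
Molecular formula: C10H17NO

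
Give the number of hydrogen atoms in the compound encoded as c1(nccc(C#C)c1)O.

5

Hydrogens are implicit in SMILES; fill each atom to its normal valence:
  3 × C (aromatic): 1 H each → 3
  2 × C (aromatic): no H
  1 × C: 1 H
  1 × C: no H
  1 × N (aromatic): no H
  1 × O: 1 H
  Total hydrogens = 5.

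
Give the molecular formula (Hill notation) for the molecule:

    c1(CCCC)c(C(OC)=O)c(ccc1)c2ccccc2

Heavy atoms from the SMILES: 18 C, 2 O.
Implicit hydrogens by atom environment:
  8 × C (aromatic): 1 H each → 8
  4 × C (aromatic): no H
  3 × C: 2 H each → 6
  2 × C: 3 H each → 6
  2 × O: no H
  1 × C: no H
  Total hydrogens = 20.
Molecular formula: C18H20O2

C18H20O2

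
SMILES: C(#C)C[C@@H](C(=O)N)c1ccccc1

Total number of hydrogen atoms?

Hydrogens are implicit in SMILES; fill each atom to its normal valence:
  5 × C (aromatic): 1 H each → 5
  2 × C: 1 H each → 2
  2 × C: no H
  1 × C: 2 H
  1 × C (aromatic): no H
  1 × N: 2 H
  1 × O: no H
  Total hydrogens = 11.

11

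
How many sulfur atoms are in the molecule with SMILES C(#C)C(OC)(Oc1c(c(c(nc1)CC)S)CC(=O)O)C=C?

The symbol for sulfur appears 1 time in the SMILES.

1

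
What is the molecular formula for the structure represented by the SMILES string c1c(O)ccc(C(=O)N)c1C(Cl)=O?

C8H6ClNO3

Heavy atoms from the SMILES: 8 C, 1 Cl, 1 N, 3 O.
Implicit hydrogens by atom environment:
  3 × C (aromatic): 1 H each → 3
  3 × C (aromatic): no H
  2 × C: no H
  2 × O: no H
  1 × Cl: no H
  1 × N: 2 H
  1 × O: 1 H
  Total hydrogens = 6.
Molecular formula: C8H6ClNO3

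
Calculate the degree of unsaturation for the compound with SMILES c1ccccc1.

Molecular formula from the SMILES: C6H6.
DoU = (2C + 2 + N − H − X)/2 = (2·6 + 2 + 0 − 6 − 0)/2 = 8/2 = 4.
(Structurally: 1 ring(s) + 3 π bond(s) = 4.)

4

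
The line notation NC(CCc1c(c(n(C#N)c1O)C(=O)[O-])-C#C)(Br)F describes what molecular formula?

Heavy atoms from the SMILES: 1 Br, 11 C, 1 F, 3 N, 3 O.
Implicit hydrogens by atom environment:
  4 × C (aromatic): no H
  4 × C: no H
  2 × C: 2 H each → 4
  1 × Br: no H
  1 × C: 1 H
  1 × F: no H
  1 × N: 2 H
  1 × N (aromatic): no H
  1 × N: no H
  1 × O: 1 H
  1 × O: no H
  1 × O (charge -1): no H
  Total hydrogens = 8.
Net charge -1.
Molecular formula: C11H8BrFN3O3-

C11H8BrFN3O3-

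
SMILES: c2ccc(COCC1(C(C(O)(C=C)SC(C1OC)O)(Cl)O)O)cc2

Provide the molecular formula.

C16H21ClO6S

Heavy atoms from the SMILES: 16 C, 1 Cl, 6 O, 1 S.
Implicit hydrogens by atom environment:
  5 × C (aromatic): 1 H each → 5
  4 × O: 1 H each → 4
  3 × C: 2 H each → 6
  3 × C: 1 H each → 3
  3 × C: no H
  2 × O: no H
  1 × C: 3 H
  1 × C (aromatic): no H
  1 × Cl: no H
  1 × S: no H
  Total hydrogens = 21.
Molecular formula: C16H21ClO6S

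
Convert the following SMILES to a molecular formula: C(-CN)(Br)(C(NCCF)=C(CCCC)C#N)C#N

C12H18BrFN4

Heavy atoms from the SMILES: 1 Br, 12 C, 1 F, 4 N.
Implicit hydrogens by atom environment:
  6 × C: 2 H each → 12
  5 × C: no H
  2 × N: no H
  1 × Br: no H
  1 × C: 3 H
  1 × F: no H
  1 × N: 2 H
  1 × N: 1 H
  Total hydrogens = 18.
Molecular formula: C12H18BrFN4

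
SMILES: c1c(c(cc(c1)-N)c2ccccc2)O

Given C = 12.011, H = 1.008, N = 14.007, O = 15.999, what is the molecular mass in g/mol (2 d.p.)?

Molecular formula: C12H11NO.
M = 12×12.011 + 11×1.008 + 1×14.007 + 1×15.999 = 185.23 g/mol.

185.23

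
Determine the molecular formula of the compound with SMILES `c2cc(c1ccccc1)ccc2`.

C12H10

Heavy atoms from the SMILES: 12 C.
Implicit hydrogens by atom environment:
  10 × C (aromatic): 1 H each → 10
  2 × C (aromatic): no H
  Total hydrogens = 10.
Molecular formula: C12H10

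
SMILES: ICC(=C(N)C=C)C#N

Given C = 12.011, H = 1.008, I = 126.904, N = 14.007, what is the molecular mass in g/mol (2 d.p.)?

Molecular formula: C6H7IN2.
M = 6×12.011 + 7×1.008 + 1×126.904 + 2×14.007 = 234.04 g/mol.

234.04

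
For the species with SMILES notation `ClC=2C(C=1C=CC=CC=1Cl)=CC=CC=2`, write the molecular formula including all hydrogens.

C12H8Cl2

Heavy atoms from the SMILES: 12 C, 2 Cl.
Implicit hydrogens by atom environment:
  8 × C (aromatic): 1 H each → 8
  4 × C (aromatic): no H
  2 × Cl: no H
  Total hydrogens = 8.
Molecular formula: C12H8Cl2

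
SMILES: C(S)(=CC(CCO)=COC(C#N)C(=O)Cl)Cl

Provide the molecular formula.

C9H9Cl2NO3S

Heavy atoms from the SMILES: 9 C, 2 Cl, 1 N, 3 O, 1 S.
Implicit hydrogens by atom environment:
  4 × C: no H
  3 × C: 1 H each → 3
  2 × C: 2 H each → 4
  2 × Cl: no H
  2 × O: no H
  1 × N: no H
  1 × O: 1 H
  1 × S: 1 H
  Total hydrogens = 9.
Molecular formula: C9H9Cl2NO3S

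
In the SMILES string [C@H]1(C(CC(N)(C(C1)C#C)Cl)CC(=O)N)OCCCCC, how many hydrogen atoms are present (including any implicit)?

25

Hydrogens are implicit in SMILES; fill each atom to its normal valence:
  7 × C: 2 H each → 14
  4 × C: 1 H each → 4
  3 × C: no H
  2 × N: 2 H each → 4
  2 × O: no H
  1 × C: 3 H
  1 × Cl: no H
  Total hydrogens = 25.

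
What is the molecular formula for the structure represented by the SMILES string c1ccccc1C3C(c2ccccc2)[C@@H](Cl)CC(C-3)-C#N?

C19H18ClN

Heavy atoms from the SMILES: 19 C, 1 Cl, 1 N.
Implicit hydrogens by atom environment:
  10 × C (aromatic): 1 H each → 10
  4 × C: 1 H each → 4
  2 × C: 2 H each → 4
  2 × C (aromatic): no H
  1 × C: no H
  1 × Cl: no H
  1 × N: no H
  Total hydrogens = 18.
Molecular formula: C19H18ClN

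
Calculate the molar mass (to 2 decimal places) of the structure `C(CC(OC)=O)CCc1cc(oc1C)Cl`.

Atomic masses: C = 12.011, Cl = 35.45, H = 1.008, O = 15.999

Molecular formula: C11H15ClO3.
M = 11×12.011 + 1×35.45 + 15×1.008 + 3×15.999 = 230.69 g/mol.

230.69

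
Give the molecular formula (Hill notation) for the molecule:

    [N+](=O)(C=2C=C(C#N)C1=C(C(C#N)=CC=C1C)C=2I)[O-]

C13H6IN3O2

Heavy atoms from the SMILES: 13 C, 1 I, 3 N, 2 O.
Implicit hydrogens by atom environment:
  7 × C (aromatic): no H
  3 × C (aromatic): 1 H each → 3
  2 × C: no H
  2 × N: no H
  1 × C: 3 H
  1 × I: no H
  1 × N (charge +1): no H
  1 × O: no H
  1 × O (charge -1): no H
  Total hydrogens = 6.
Molecular formula: C13H6IN3O2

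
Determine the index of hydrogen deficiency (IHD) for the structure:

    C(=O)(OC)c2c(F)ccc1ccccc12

8

Molecular formula from the SMILES: C12H9FO2.
DoU = (2C + 2 + N − H − X)/2 = (2·12 + 2 + 0 − 9 − 1)/2 = 16/2 = 8.
(Structurally: 2 ring(s) + 6 π bond(s) = 8.)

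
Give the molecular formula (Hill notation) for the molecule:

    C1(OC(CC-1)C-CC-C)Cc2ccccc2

C15H22O

Heavy atoms from the SMILES: 15 C, 1 O.
Implicit hydrogens by atom environment:
  6 × C: 2 H each → 12
  5 × C (aromatic): 1 H each → 5
  2 × C: 1 H each → 2
  1 × C: 3 H
  1 × C (aromatic): no H
  1 × O: no H
  Total hydrogens = 22.
Molecular formula: C15H22O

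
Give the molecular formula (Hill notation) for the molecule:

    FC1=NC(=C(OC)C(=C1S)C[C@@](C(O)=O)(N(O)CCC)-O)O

C12H17FN2O6S

Heavy atoms from the SMILES: 12 C, 1 F, 2 N, 6 O, 1 S.
Implicit hydrogens by atom environment:
  5 × C (aromatic): no H
  4 × O: 1 H each → 4
  3 × C: 2 H each → 6
  2 × C: 3 H each → 6
  2 × C: no H
  2 × O: no H
  1 × F: no H
  1 × N (aromatic): no H
  1 × N: no H
  1 × S: 1 H
  Total hydrogens = 17.
Molecular formula: C12H17FN2O6S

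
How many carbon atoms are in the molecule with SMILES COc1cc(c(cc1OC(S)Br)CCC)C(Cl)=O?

12

The symbol for carbon appears 12 times in the SMILES. Lowercase c denotes aromatic carbon and counts toward C.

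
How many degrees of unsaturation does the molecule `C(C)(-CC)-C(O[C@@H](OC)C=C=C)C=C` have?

Molecular formula from the SMILES: C12H20O2.
DoU = (2C + 2 + N − H − X)/2 = (2·12 + 2 + 0 − 20 − 0)/2 = 6/2 = 3.
(Structurally: 0 ring(s) + 3 π bond(s) = 3.)

3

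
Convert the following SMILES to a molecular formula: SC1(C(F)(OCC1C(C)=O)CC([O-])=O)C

Heavy atoms from the SMILES: 9 C, 1 F, 4 O, 1 S.
Implicit hydrogens by atom environment:
  4 × C: no H
  3 × O: no H
  2 × C: 3 H each → 6
  2 × C: 2 H each → 4
  1 × C: 1 H
  1 × F: no H
  1 × O (charge -1): no H
  1 × S: 1 H
  Total hydrogens = 12.
Net charge -1.
Molecular formula: C9H12FO4S-

C9H12FO4S-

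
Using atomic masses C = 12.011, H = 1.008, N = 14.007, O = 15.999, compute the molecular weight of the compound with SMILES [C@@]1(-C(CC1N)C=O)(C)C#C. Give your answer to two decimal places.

Molecular formula: C8H11NO.
M = 8×12.011 + 11×1.008 + 1×14.007 + 1×15.999 = 137.18 g/mol.

137.18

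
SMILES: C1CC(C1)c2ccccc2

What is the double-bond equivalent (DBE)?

5

Molecular formula from the SMILES: C10H12.
DoU = (2C + 2 + N − H − X)/2 = (2·10 + 2 + 0 − 12 − 0)/2 = 10/2 = 5.
(Structurally: 2 ring(s) + 3 π bond(s) = 5.)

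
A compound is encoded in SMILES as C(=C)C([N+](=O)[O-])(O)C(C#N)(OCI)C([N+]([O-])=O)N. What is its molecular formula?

C7H9IN4O6

Heavy atoms from the SMILES: 7 C, 1 I, 4 N, 6 O.
Implicit hydrogens by atom environment:
  3 × C: no H
  3 × O: no H
  2 × C: 2 H each → 4
  2 × C: 1 H each → 2
  2 × N (charge +1): no H
  2 × O (charge -1): no H
  1 × I: no H
  1 × N: 2 H
  1 × N: no H
  1 × O: 1 H
  Total hydrogens = 9.
Molecular formula: C7H9IN4O6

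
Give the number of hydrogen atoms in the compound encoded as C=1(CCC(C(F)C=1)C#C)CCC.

15

Hydrogens are implicit in SMILES; fill each atom to its normal valence:
  4 × C: 2 H each → 8
  4 × C: 1 H each → 4
  2 × C: no H
  1 × C: 3 H
  1 × F: no H
  Total hydrogens = 15.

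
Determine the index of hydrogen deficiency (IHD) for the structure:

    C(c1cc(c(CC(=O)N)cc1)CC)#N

Molecular formula from the SMILES: C11H12N2O.
DoU = (2C + 2 + N − H − X)/2 = (2·11 + 2 + 2 − 12 − 0)/2 = 14/2 = 7.
(Structurally: 1 ring(s) + 6 π bond(s) = 7.)

7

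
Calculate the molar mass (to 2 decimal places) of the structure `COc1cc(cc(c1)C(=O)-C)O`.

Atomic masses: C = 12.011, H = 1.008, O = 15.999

166.18

Molecular formula: C9H10O3.
M = 9×12.011 + 10×1.008 + 3×15.999 = 166.18 g/mol.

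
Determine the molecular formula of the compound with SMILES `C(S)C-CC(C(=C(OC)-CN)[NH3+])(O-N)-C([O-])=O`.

C9H19N3O4S

Heavy atoms from the SMILES: 9 C, 3 N, 4 O, 1 S.
Implicit hydrogens by atom environment:
  4 × C: 2 H each → 8
  4 × C: no H
  3 × O: no H
  2 × N: 2 H each → 4
  1 × C: 3 H
  1 × N (charge +1): 3 H
  1 × O (charge -1): no H
  1 × S: 1 H
  Total hydrogens = 19.
Molecular formula: C9H19N3O4S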